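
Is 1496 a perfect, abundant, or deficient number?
abundant

Proper divisors of 1496: sum = 1 + 2 + 4 + 8 + 11 + 17 + 22 + 34 + 44 + 68 + 88 + 136 + 187 + 374 + 748 = 1744
Since 1744 > 1496, 1496 is abundant.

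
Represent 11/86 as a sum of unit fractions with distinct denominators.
1/8 + 1/344

Greedy algorithm:
11/86: ceiling(86/11) = 8, use 1/8
1/344: ceiling(344/1) = 344, use 1/344
Result: 11/86 = 1/8 + 1/344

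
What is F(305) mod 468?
301

Matrix identity: Q^n = [[F_(n+1), F_n], [F_n, F_(n-1)]] with Q = [[1,1],[1,0]].
n = 305 = 100110001₂. Square-and-multiply, entries mod 468:
Q^1 = [[1,1],[1,0]]
Q^2 = (Q^1)² = [[2,1],[1,1]]
Q^4 = (Q^2)² = [[5,3],[3,2]]
Q^9 = (Q^4)²·Q = [[55,34],[34,21]]
Q^19 = (Q^9)²·Q = [[213,437],[437,244]]
Q^38 = (Q^19)² = [[466,341],[341,125]]
Q^76 = (Q^38)² = [[221,291],[291,398]]
Q^152 = (Q^76)² = [[142,417],[417,193]]
Q^305 = (Q^152)²·Q = [[64,301],[301,231]]
F_305 mod 468 = Q^305[0][1] = 301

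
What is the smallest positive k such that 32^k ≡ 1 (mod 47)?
23

47 is prime, so ord(32) divides φ(47) = 46.
Divisors of 46: 1, 2, 23, 46.
Repeated squaring: 32^1 ≡ 32, 32^2 ≡ 37, 32^4 ≡ 6, 32^8 ≡ 36, 32^16 ≡ 27, 32^32 ≡ 24 (mod 47).
Test 32^d mod 47 for each divisor d in increasing order:
32^1 ≡ 32
32^2 ≡ 37
32^23 = 32^16·32^4·32^2·32^1 ≡ 1  ← first divisor giving 1
The order is 23.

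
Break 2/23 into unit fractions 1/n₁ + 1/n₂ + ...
1/12 + 1/276

Greedy algorithm:
2/23: ceiling(23/2) = 12, use 1/12
1/276: ceiling(276/1) = 276, use 1/276
Result: 2/23 = 1/12 + 1/276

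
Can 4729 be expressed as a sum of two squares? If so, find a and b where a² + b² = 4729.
45² + 52² (a=45, b=52)

Factorization: 4729 = 4729
By Fermat: n is sum of two squares iff every prime p ≡ 3 (mod 4) appears to even power.
All primes ≡ 3 (mod 4) appear to even power.
Search a = 0, 1, 2, … for 4729 - a² a perfect square: first hit at a = 45: 4729 - 2025 = 2704 = 52².
4729 = 45² + 52² = 2025 + 2704 ✓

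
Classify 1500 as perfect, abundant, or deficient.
abundant

Proper divisors of 1500: sum = 1 + 2 + 3 + 4 + 5 + 6 + 10 + 12 + ... + 300 + 375 + 500 + 750 (23 divisors) = 2868
Since 2868 > 1500, 1500 is abundant.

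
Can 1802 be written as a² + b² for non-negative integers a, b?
11² + 41² (a=11, b=41)

Factorization: 1802 = 2 × 17 × 53
By Fermat: n is sum of two squares iff every prime p ≡ 3 (mod 4) appears to even power.
All primes ≡ 3 (mod 4) appear to even power.
Search a = 0, 1, 2, … for 1802 - a² a perfect square: first hit at a = 11: 1802 - 121 = 1681 = 41².
1802 = 11² + 41² = 121 + 1681 ✓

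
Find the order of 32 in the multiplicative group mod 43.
14

43 is prime, so ord(32) divides φ(43) = 42.
Divisors of 42: 1, 2, 3, 6, 7, 14, 21, 42.
Repeated squaring: 32^1 ≡ 32, 32^2 ≡ 35, 32^4 ≡ 21, 32^8 ≡ 11, 32^16 ≡ 35, 32^32 ≡ 21 (mod 43).
Test 32^d mod 43 for each divisor d in increasing order:
32^1 ≡ 32
32^2 ≡ 35
32^3 = 32^2·32^1 ≡ 2
32^6 = 32^4·32^2 ≡ 4
32^7 = 32^4·32^2·32^1 ≡ 42
32^14 = 32^8·32^4·32^2 ≡ 1  ← first divisor giving 1
The order is 14.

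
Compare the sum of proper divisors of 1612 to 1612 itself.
deficient

Proper divisors of 1612: sum = 1 + 2 + 4 + 13 + 26 + 31 + 52 + 62 + 124 + 403 + 806 = 1524
Since 1524 < 1612, 1612 is deficient.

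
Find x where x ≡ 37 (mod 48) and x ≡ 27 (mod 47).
1813

Using Chinese Remainder Theorem:
M = 48 × 47 = 2256
M1 = 47, M2 = 48
y1 = 47^(-1) mod 48 = 47
y2 = 48^(-1) mod 47 = 1
x = (37×47×47 + 27×48×1) mod 2256 = 1813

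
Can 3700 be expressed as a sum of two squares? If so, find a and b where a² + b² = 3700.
10² + 60² (a=10, b=60)

Factorization: 3700 = 2^2 × 5^2 × 37
By Fermat: n is sum of two squares iff every prime p ≡ 3 (mod 4) appears to even power.
All primes ≡ 3 (mod 4) appear to even power.
Search a = 0, 1, 2, … for 3700 - a² a perfect square: first hit at a = 10: 3700 - 100 = 3600 = 60².
3700 = 10² + 60² = 100 + 3600 ✓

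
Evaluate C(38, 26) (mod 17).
0

Using Lucas' theorem:
Write n=38 and k=26 in base 17:
n in base 17: [2, 4]
k in base 17: [1, 9]
C(38,26) mod 17 = ∏ C(n_i, k_i) mod 17
Digit binomials (mod 17): C(2,1) = 2; C(4,9) = 0 (k_i > n_i)
Product: 2 × 0 = 0 ≡ 0 (mod 17)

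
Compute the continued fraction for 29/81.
[0; 2, 1, 3, 1, 5]

Euclidean algorithm steps:
29 = 0 × 81 + 29
81 = 2 × 29 + 23
29 = 1 × 23 + 6
23 = 3 × 6 + 5
6 = 1 × 5 + 1
5 = 5 × 1 + 0
Continued fraction: [0; 2, 1, 3, 1, 5]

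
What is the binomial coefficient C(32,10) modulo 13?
0

Using Lucas' theorem:
Write n=32 and k=10 in base 13:
n in base 13: [2, 6]
k in base 13: [0, 10]
C(32,10) mod 13 = ∏ C(n_i, k_i) mod 13
Digit binomials (mod 13): C(2,0) = 1; C(6,10) = 0 (k_i > n_i)
Product: 1 × 0 = 0 ≡ 0 (mod 13)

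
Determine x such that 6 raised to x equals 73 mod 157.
67

Baby-step giant-step with step n = ⌈√157⌉ = 13.
Baby steps 6^j mod 157 (j:value) for j=0..12: 0:1, 1:6, 2:36, 3:59, 4:40, 5:83, 6:27, 7:5, 8:30, 9:23, 10:138, 11:43, 12:101.
Giant-step multiplier: 6^(-13) ≡ 6^(156-13) = 6^143 ≡ 107 (mod 157).
Giant steps γ_i = 73·107^i mod 157: γ_0=73, γ_1=118, γ_2=66, γ_3=154, γ_4=150, γ_5=36 (in table at j=2).
x = i·n + j = 5·13 + 2 = 67.
Check: 6^67 ≡ 73 (mod 157).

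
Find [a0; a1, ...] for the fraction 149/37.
[4; 37]

Euclidean algorithm steps:
149 = 4 × 37 + 1
37 = 37 × 1 + 0
Continued fraction: [4; 37]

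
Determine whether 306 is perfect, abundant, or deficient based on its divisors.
abundant

Proper divisors of 306: sum = 1 + 2 + 3 + 6 + 9 + 17 + 18 + 34 + 51 + 102 + 153 = 396
Since 396 > 306, 306 is abundant.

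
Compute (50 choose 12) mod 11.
2

Using Lucas' theorem:
Write n=50 and k=12 in base 11:
n in base 11: [4, 6]
k in base 11: [1, 1]
C(50,12) mod 11 = ∏ C(n_i, k_i) mod 11
Digit binomials (mod 11): C(4,1) = 4; C(6,1) = 6
Product: 4 × 6 = 24 ≡ 2 (mod 11)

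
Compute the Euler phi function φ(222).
72

222 = 2 × 3 × 37
φ(n) = n × ∏(1 - 1/p) for each prime p dividing n
φ(222) = 222 × (1 - 1/2) × (1 - 1/3) × (1 - 1/37) = 72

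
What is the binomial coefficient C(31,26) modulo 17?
13

Using Lucas' theorem:
Write n=31 and k=26 in base 17:
n in base 17: [1, 14]
k in base 17: [1, 9]
C(31,26) mod 17 = ∏ C(n_i, k_i) mod 17
Digit binomials (mod 17): C(1,1) = 1; C(14,9) = 2002 ≡ 13
Product: 1 × 13 = 13 ≡ 13 (mod 17)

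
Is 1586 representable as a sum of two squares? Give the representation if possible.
19² + 35² (a=19, b=35)

Factorization: 1586 = 2 × 13 × 61
By Fermat: n is sum of two squares iff every prime p ≡ 3 (mod 4) appears to even power.
All primes ≡ 3 (mod 4) appear to even power.
Search a = 0, 1, 2, … for 1586 - a² a perfect square: first hit at a = 19: 1586 - 361 = 1225 = 35².
1586 = 19² + 35² = 361 + 1225 ✓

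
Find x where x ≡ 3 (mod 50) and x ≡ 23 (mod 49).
1003

Using Chinese Remainder Theorem:
M = 50 × 49 = 2450
M1 = 49, M2 = 50
y1 = 49^(-1) mod 50 = 49
y2 = 50^(-1) mod 49 = 1
x = (3×49×49 + 23×50×1) mod 2450 = 1003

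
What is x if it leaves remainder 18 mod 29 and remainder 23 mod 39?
569

Using Chinese Remainder Theorem:
M = 29 × 39 = 1131
M1 = 39, M2 = 29
y1 = 39^(-1) mod 29 = 3
y2 = 29^(-1) mod 39 = 35
x = (18×39×3 + 23×29×35) mod 1131 = 569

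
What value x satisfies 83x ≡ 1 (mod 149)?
79

gcd(83, 149) = 1, so the inverse exists.
Extended Euclidean algorithm on (149, 83):
149 = 1 × 83 + 66  ⟹  66 = (1)·149 + (-1)·83
83 = 1 × 66 + 17  ⟹  17 = (-1)·149 + (2)·83
66 = 3 × 17 + 15  ⟹  15 = (4)·149 + (-7)·83
17 = 1 × 15 + 2  ⟹  2 = (-5)·149 + (9)·83
15 = 7 × 2 + 1  ⟹  1 = (39)·149 + (-70)·83
So (-70)·83 ≡ 1 (mod 149), i.e. 83^(-1) ≡ -70 ≡ 79 (mod 149).
Check: 83 × 79 = 6557 ≡ 1 (mod 149)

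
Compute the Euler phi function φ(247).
216

247 = 13 × 19
φ(n) = n × ∏(1 - 1/p) for each prime p dividing n
φ(247) = 247 × (1 - 1/13) × (1 - 1/19) = 216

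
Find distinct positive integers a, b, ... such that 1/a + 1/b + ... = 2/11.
1/6 + 1/66

Greedy algorithm:
2/11: ceiling(11/2) = 6, use 1/6
1/66: ceiling(66/1) = 66, use 1/66
Result: 2/11 = 1/6 + 1/66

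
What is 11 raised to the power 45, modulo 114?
77

Repeated squaring. Binary of 45 = 101101.
11^1 ≡ 11 (mod 114); 11^2 ≡ 7 (mod 114); 11^4 ≡ 49 (mod 114); 11^8 ≡ 7 (mod 114); 11^16 ≡ 49 (mod 114); 11^32 ≡ 7 (mod 114)
11^45 = 11^1 × 11^4 × 11^8 × 11^32 ≡ 77 (mod 114)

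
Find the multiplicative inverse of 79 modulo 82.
27

gcd(79, 82) = 1, so the inverse exists.
Extended Euclidean algorithm on (82, 79):
82 = 1 × 79 + 3  ⟹  3 = (1)·82 + (-1)·79
79 = 26 × 3 + 1  ⟹  1 = (-26)·82 + (27)·79
So (27)·79 ≡ 1 (mod 82), i.e. 79^(-1) ≡ 27 (mod 82).
Check: 79 × 27 = 2133 ≡ 1 (mod 82)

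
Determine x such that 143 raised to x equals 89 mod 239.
219

Baby-step giant-step with step n = ⌈√239⌉ = 16.
Baby steps 143^j mod 239 (j:value) for j=0..15: 0:1, 1:143, 2:134, 3:42, 4:31, 5:131, 6:91, 7:107, 8:5, 9:237, 10:192, 11:210, 12:155, 13:177, 14:216, 15:57.
Giant-step multiplier: 143^(-16) ≡ 143^(238-16) = 143^222 ≡ 153 (mod 239).
Giant steps γ_i = 89·153^i mod 239: γ_0=89, γ_1=233, γ_2=38, γ_3=78, γ_4=223, γ_5=181, γ_6=208, γ_7=37, γ_8=164, γ_9=236, γ_10=19, γ_11=39, γ_12=231, γ_13=210 (in table at j=11).
x = i·n + j = 13·16 + 11 = 219.
Check: 143^219 ≡ 89 (mod 239).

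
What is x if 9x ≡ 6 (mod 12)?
x ≡ 2 (mod 4)

gcd(9, 12) = 3, which divides 6, so solutions exist.
Divide through by 3: 3x ≡ 2 (mod 4).
Find 3^(-1) mod 4 by the extended Euclidean algorithm:
4 = 1 × 3 + 1  ⟹  1 = (1)·4 + (-1)·3
So (-1)·3 ≡ 1 (mod 4), i.e. 3^(-1) ≡ -1 ≡ 3 (mod 4).
x ≡ 3 × 2 = 6 ≡ 2 (mod 4).
Check: 9 × 2 = 18 ≡ 6 (mod 12).
x ≡ 2 (mod 4), giving 3 solutions mod 12.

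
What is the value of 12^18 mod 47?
37

Repeated squaring. Binary of 18 = 10010.
12^1 ≡ 12 (mod 47); 12^2 ≡ 3 (mod 47); 12^4 ≡ 9 (mod 47); 12^8 ≡ 34 (mod 47); 12^16 ≡ 28 (mod 47)
12^18 = 12^2 × 12^16 ≡ 37 (mod 47)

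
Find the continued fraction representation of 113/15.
[7; 1, 1, 7]

Euclidean algorithm steps:
113 = 7 × 15 + 8
15 = 1 × 8 + 7
8 = 1 × 7 + 1
7 = 7 × 1 + 0
Continued fraction: [7; 1, 1, 7]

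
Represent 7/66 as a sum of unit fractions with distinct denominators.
1/10 + 1/165

Greedy algorithm:
7/66: ceiling(66/7) = 10, use 1/10
1/165: ceiling(165/1) = 165, use 1/165
Result: 7/66 = 1/10 + 1/165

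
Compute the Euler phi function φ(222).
72

222 = 2 × 3 × 37
φ(n) = n × ∏(1 - 1/p) for each prime p dividing n
φ(222) = 222 × (1 - 1/2) × (1 - 1/3) × (1 - 1/37) = 72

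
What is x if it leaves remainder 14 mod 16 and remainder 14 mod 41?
14

Using Chinese Remainder Theorem:
M = 16 × 41 = 656
M1 = 41, M2 = 16
y1 = 41^(-1) mod 16 = 9
y2 = 16^(-1) mod 41 = 18
x = (14×41×9 + 14×16×18) mod 656 = 14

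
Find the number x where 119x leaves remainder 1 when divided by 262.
251

gcd(119, 262) = 1, so the inverse exists.
Extended Euclidean algorithm on (262, 119):
262 = 2 × 119 + 24  ⟹  24 = (1)·262 + (-2)·119
119 = 4 × 24 + 23  ⟹  23 = (-4)·262 + (9)·119
24 = 1 × 23 + 1  ⟹  1 = (5)·262 + (-11)·119
So (-11)·119 ≡ 1 (mod 262), i.e. 119^(-1) ≡ -11 ≡ 251 (mod 262).
Check: 119 × 251 = 29869 ≡ 1 (mod 262)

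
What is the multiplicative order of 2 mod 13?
12

13 is prime, so ord(2) divides φ(13) = 12.
Divisors of 12: 1, 2, 3, 4, 6, 12.
Repeated squaring: 2^1 ≡ 2, 2^2 ≡ 4, 2^4 ≡ 3, 2^8 ≡ 9 (mod 13).
Test 2^d mod 13 for each divisor d in increasing order:
2^1 ≡ 2
2^2 ≡ 4
2^3 = 2^2·2^1 ≡ 8
2^4 ≡ 3
2^6 = 2^4·2^2 ≡ 12
2^12 = 2^8·2^4 ≡ 1  ← first divisor giving 1
The order is 12.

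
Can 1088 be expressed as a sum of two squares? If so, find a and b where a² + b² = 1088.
8² + 32² (a=8, b=32)

Factorization: 1088 = 2^6 × 17
By Fermat: n is sum of two squares iff every prime p ≡ 3 (mod 4) appears to even power.
All primes ≡ 3 (mod 4) appear to even power.
Search a = 0, 1, 2, … for 1088 - a² a perfect square: first hit at a = 8: 1088 - 64 = 1024 = 32².
1088 = 8² + 32² = 64 + 1024 ✓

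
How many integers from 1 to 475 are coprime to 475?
360

475 = 5^2 × 19
φ(n) = n × ∏(1 - 1/p) for each prime p dividing n
φ(475) = 475 × (1 - 1/5) × (1 - 1/19) = 360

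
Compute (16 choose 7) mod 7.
2

Using Lucas' theorem:
Write n=16 and k=7 in base 7:
n in base 7: [2, 2]
k in base 7: [1, 0]
C(16,7) mod 7 = ∏ C(n_i, k_i) mod 7
Digit binomials (mod 7): C(2,1) = 2; C(2,0) = 1
Product: 2 × 1 = 2 ≡ 2 (mod 7)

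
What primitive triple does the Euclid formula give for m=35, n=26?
(549, 1820, 1901)

Euclid's formula: a = m² - n², b = 2mn, c = m² + n²
m = 35, n = 26
a = 35² - 26² = 1225 - 676 = 549
b = 2 × 35 × 26 = 1820
c = 35² + 26² = 1225 + 676 = 1901
Verification: 549² + 1820² = 301401 + 3312400 = 3613801 = 1901² ✓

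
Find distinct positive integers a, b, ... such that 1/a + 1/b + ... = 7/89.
1/13 + 1/579 + 1/669903

Greedy algorithm:
7/89: ceiling(89/7) = 13, use 1/13
2/1157: ceiling(1157/2) = 579, use 1/579
1/669903: ceiling(669903/1) = 669903, use 1/669903
Result: 7/89 = 1/13 + 1/579 + 1/669903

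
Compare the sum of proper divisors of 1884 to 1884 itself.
abundant

Proper divisors of 1884: sum = 1 + 2 + 3 + 4 + 6 + 12 + 157 + 314 + 471 + 628 + 942 = 2540
Since 2540 > 1884, 1884 is abundant.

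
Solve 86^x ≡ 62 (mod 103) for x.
59

Baby-step giant-step with step n = ⌈√103⌉ = 11.
Baby steps 86^j mod 103 (j:value) for j=0..10: 0:1, 1:86, 2:83, 3:31, 4:91, 5:101, 6:34, 7:40, 8:41, 9:24, 10:4.
Giant-step multiplier: 86^(-11) ≡ 86^(102-11) = 86^91 ≡ 53 (mod 103).
Giant steps γ_i = 62·53^i mod 103: γ_0=62, γ_1=93, γ_2=88, γ_3=29, γ_4=95, γ_5=91 (in table at j=4).
x = i·n + j = 5·11 + 4 = 59.
Check: 86^59 ≡ 62 (mod 103).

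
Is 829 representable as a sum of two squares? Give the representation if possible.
10² + 27² (a=10, b=27)

Factorization: 829 = 829
By Fermat: n is sum of two squares iff every prime p ≡ 3 (mod 4) appears to even power.
All primes ≡ 3 (mod 4) appear to even power.
Search a = 0, 1, 2, … for 829 - a² a perfect square: first hit at a = 10: 829 - 100 = 729 = 27².
829 = 10² + 27² = 100 + 729 ✓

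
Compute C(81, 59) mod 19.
2

Using Lucas' theorem:
Write n=81 and k=59 in base 19:
n in base 19: [4, 5]
k in base 19: [3, 2]
C(81,59) mod 19 = ∏ C(n_i, k_i) mod 19
Digit binomials (mod 19): C(4,3) = 4; C(5,2) = 10
Product: 4 × 10 = 40 ≡ 2 (mod 19)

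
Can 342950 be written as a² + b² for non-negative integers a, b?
Not possible

Factorization: 342950 = 2 × 5^2 × 19^3
By Fermat: n is sum of two squares iff every prime p ≡ 3 (mod 4) appears to even power.
Prime(s) ≡ 3 (mod 4) with odd exponent: [(19, 3)]
Therefore 342950 cannot be expressed as a² + b².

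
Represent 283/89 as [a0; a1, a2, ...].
[3; 5, 1, 1, 3, 2]

Euclidean algorithm steps:
283 = 3 × 89 + 16
89 = 5 × 16 + 9
16 = 1 × 9 + 7
9 = 1 × 7 + 2
7 = 3 × 2 + 1
2 = 2 × 1 + 0
Continued fraction: [3; 5, 1, 1, 3, 2]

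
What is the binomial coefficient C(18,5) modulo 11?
10

Using Lucas' theorem:
Write n=18 and k=5 in base 11:
n in base 11: [1, 7]
k in base 11: [0, 5]
C(18,5) mod 11 = ∏ C(n_i, k_i) mod 11
Digit binomials (mod 11): C(1,0) = 1; C(7,5) = 21 ≡ 10
Product: 1 × 10 = 10 ≡ 10 (mod 11)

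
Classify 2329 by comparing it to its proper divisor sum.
deficient

Proper divisors of 2329: sum = 1 + 17 + 137 = 155
Since 155 < 2329, 2329 is deficient.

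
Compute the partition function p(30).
5604

p(n) counts ways to write n as a sum of positive integers (order ignored).
Euler's pentagonal recurrence: p(k) = p(k-1) + p(k-2) - p(k-5) - p(k-7) + p(k-12) + p(k-15) - ... (offsets j(3j∓1)/2, signs ++--, p(0)=1, p(<0)=0).
DP table for k = 0..29: p(0)=1, p(1)=1, p(2)=2, p(3)=3, p(4)=5, p(5)=7, p(6)=11, p(7)=15, p(8)=22, p(9)=30, p(10)=42, p(11)=56, p(12)=77, p(13)=101, p(14)=135, p(15)=176, p(16)=231, p(17)=297, p(18)=385, p(19)=490, p(20)=627, p(21)=792, p(22)=1002, p(23)=1255, p(24)=1575, p(25)=1958, p(26)=2436, p(27)=3010, p(28)=3718, p(29)=4565.
Final step: p(30) = p(29) + p(28) - p(25) - p(23) + p(18) + p(15) - p(8) - p(4)
= 4565 + 3718 - 1958 - 1255 + 385 + 176 - 22 - 5
= 5604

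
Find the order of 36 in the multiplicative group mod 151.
75

151 is prime, so ord(36) divides φ(151) = 150.
Divisors of 150: 1, 2, 3, 5, 6, 10, 15, 25, 30, 50, 75, 150.
Repeated squaring: 36^1 ≡ 36, 36^2 ≡ 88, 36^4 ≡ 43, 36^8 ≡ 37, 36^16 ≡ 10, 36^32 ≡ 100, 36^64 ≡ 34, 36^128 ≡ 99 (mod 151).
Test 36^d mod 151 for each divisor d in increasing order:
36^1 ≡ 36
36^2 ≡ 88
36^3 = 36^2·36^1 ≡ 148
36^5 = 36^4·36^1 ≡ 38
36^6 = 36^4·36^2 ≡ 9
36^10 = 36^8·36^2 ≡ 85
36^15 = 36^8·36^4·36^2·36^1 ≡ 59
36^25 = 36^16·36^8·36^1 ≡ 32
36^30 = 36^16·36^8·36^4·36^2 ≡ 8
36^50 = 36^32·36^16·36^2 ≡ 118
36^75 = 36^64·36^8·36^2·36^1 ≡ 1  ← first divisor giving 1
The order is 75.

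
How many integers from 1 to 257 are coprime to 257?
256

257 = 257
φ(n) = n × ∏(1 - 1/p) for each prime p dividing n
φ(257) = 257 × (1 - 1/257) = 256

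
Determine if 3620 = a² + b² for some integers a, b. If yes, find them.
16² + 58² (a=16, b=58)

Factorization: 3620 = 2^2 × 5 × 181
By Fermat: n is sum of two squares iff every prime p ≡ 3 (mod 4) appears to even power.
All primes ≡ 3 (mod 4) appear to even power.
Search a = 0, 1, 2, … for 3620 - a² a perfect square: first hit at a = 16: 3620 - 256 = 3364 = 58².
3620 = 16² + 58² = 256 + 3364 ✓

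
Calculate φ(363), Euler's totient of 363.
220

363 = 3 × 11^2
φ(n) = n × ∏(1 - 1/p) for each prime p dividing n
φ(363) = 363 × (1 - 1/3) × (1 - 1/11) = 220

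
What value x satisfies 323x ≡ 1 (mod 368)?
139

gcd(323, 368) = 1, so the inverse exists.
Extended Euclidean algorithm on (368, 323):
368 = 1 × 323 + 45  ⟹  45 = (1)·368 + (-1)·323
323 = 7 × 45 + 8  ⟹  8 = (-7)·368 + (8)·323
45 = 5 × 8 + 5  ⟹  5 = (36)·368 + (-41)·323
8 = 1 × 5 + 3  ⟹  3 = (-43)·368 + (49)·323
5 = 1 × 3 + 2  ⟹  2 = (79)·368 + (-90)·323
3 = 1 × 2 + 1  ⟹  1 = (-122)·368 + (139)·323
So (139)·323 ≡ 1 (mod 368), i.e. 323^(-1) ≡ 139 (mod 368).
Check: 323 × 139 = 44897 ≡ 1 (mod 368)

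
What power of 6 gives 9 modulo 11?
4

Baby-step giant-step with step n = ⌈√11⌉ = 4.
Baby steps 6^j mod 11 (j:value) for j=0..3: 0:1, 1:6, 2:3, 3:7.
Giant-step multiplier: 6^(-4) ≡ 6^(10-4) = 6^6 ≡ 5 (mod 11).
Giant steps γ_i = 9·5^i mod 11: γ_0=9, γ_1=1 (in table at j=0).
x = i·n + j = 1·4 + 0 = 4.
Check: 6^4 ≡ 9 (mod 11).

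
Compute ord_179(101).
89

179 is prime, so ord(101) divides φ(179) = 178.
Divisors of 178: 1, 2, 89, 178.
Repeated squaring: 101^1 ≡ 101, 101^2 ≡ 177, 101^4 ≡ 4, 101^8 ≡ 16, 101^16 ≡ 77, 101^32 ≡ 22, 101^64 ≡ 126, 101^128 ≡ 124 (mod 179).
Test 101^d mod 179 for each divisor d in increasing order:
101^1 ≡ 101
101^2 ≡ 177
101^89 = 101^64·101^16·101^8·101^1 ≡ 1  ← first divisor giving 1
The order is 89.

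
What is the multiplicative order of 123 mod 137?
17

137 is prime, so ord(123) divides φ(137) = 136.
Divisors of 136: 1, 2, 4, 8, 17, 34, 68, 136.
Repeated squaring: 123^1 ≡ 123, 123^2 ≡ 59, 123^4 ≡ 56, 123^8 ≡ 122, 123^16 ≡ 88, 123^32 ≡ 72, 123^64 ≡ 115, 123^128 ≡ 73 (mod 137).
Test 123^d mod 137 for each divisor d in increasing order:
123^1 ≡ 123
123^2 ≡ 59
123^4 ≡ 56
123^8 ≡ 122
123^17 = 123^16·123^1 ≡ 1  ← first divisor giving 1
The order is 17.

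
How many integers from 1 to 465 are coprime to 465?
240

465 = 3 × 5 × 31
φ(n) = n × ∏(1 - 1/p) for each prime p dividing n
φ(465) = 465 × (1 - 1/3) × (1 - 1/5) × (1 - 1/31) = 240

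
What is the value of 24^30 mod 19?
11

Repeated squaring. Binary of 30 = 11110.
24^1 ≡ 5 (mod 19); 24^2 ≡ 6 (mod 19); 24^4 ≡ 17 (mod 19); 24^8 ≡ 4 (mod 19); 24^16 ≡ 16 (mod 19)
24^30 = 24^2 × 24^4 × 24^8 × 24^16 ≡ 11 (mod 19)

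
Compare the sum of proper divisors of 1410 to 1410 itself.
abundant

Proper divisors of 1410: sum = 1 + 2 + 3 + 5 + 6 + 10 + 15 + 30 + 47 + 94 + 141 + 235 + 282 + 470 + 705 = 2046
Since 2046 > 1410, 1410 is abundant.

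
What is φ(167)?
166

167 = 167
φ(n) = n × ∏(1 - 1/p) for each prime p dividing n
φ(167) = 167 × (1 - 1/167) = 166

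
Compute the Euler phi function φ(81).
54

81 = 3^4
φ(n) = n × ∏(1 - 1/p) for each prime p dividing n
φ(81) = 81 × (1 - 1/3) = 54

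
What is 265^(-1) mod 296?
105

gcd(265, 296) = 1, so the inverse exists.
Extended Euclidean algorithm on (296, 265):
296 = 1 × 265 + 31  ⟹  31 = (1)·296 + (-1)·265
265 = 8 × 31 + 17  ⟹  17 = (-8)·296 + (9)·265
31 = 1 × 17 + 14  ⟹  14 = (9)·296 + (-10)·265
17 = 1 × 14 + 3  ⟹  3 = (-17)·296 + (19)·265
14 = 4 × 3 + 2  ⟹  2 = (77)·296 + (-86)·265
3 = 1 × 2 + 1  ⟹  1 = (-94)·296 + (105)·265
So (105)·265 ≡ 1 (mod 296), i.e. 265^(-1) ≡ 105 (mod 296).
Check: 265 × 105 = 27825 ≡ 1 (mod 296)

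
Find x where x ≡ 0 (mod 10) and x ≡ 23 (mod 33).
320

Using Chinese Remainder Theorem:
M = 10 × 33 = 330
M1 = 33, M2 = 10
y1 = 33^(-1) mod 10 = 7
y2 = 10^(-1) mod 33 = 10
x = (0×33×7 + 23×10×10) mod 330 = 320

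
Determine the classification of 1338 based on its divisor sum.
abundant

Proper divisors of 1338: sum = 1 + 2 + 3 + 6 + 223 + 446 + 669 = 1350
Since 1350 > 1338, 1338 is abundant.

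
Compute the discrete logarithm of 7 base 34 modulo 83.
62

Baby-step giant-step with step n = ⌈√83⌉ = 10.
Baby steps 34^j mod 83 (j:value) for j=0..9: 0:1, 1:34, 2:77, 3:45, 4:36, 5:62, 6:33, 7:43, 8:51, 9:74.
Giant-step multiplier: 34^(-10) ≡ 34^(82-10) = 34^72 ≡ 16 (mod 83).
Giant steps γ_i = 7·16^i mod 83: γ_0=7, γ_1=29, γ_2=49, γ_3=37, γ_4=11, γ_5=10, γ_6=77 (in table at j=2).
x = i·n + j = 6·10 + 2 = 62.
Check: 34^62 ≡ 7 (mod 83).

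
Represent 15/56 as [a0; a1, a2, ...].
[0; 3, 1, 2, 1, 3]

Euclidean algorithm steps:
15 = 0 × 56 + 15
56 = 3 × 15 + 11
15 = 1 × 11 + 4
11 = 2 × 4 + 3
4 = 1 × 3 + 1
3 = 3 × 1 + 0
Continued fraction: [0; 3, 1, 2, 1, 3]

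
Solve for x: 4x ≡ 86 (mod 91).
x ≡ 67 (mod 91)

gcd(4, 91) = 1, which divides 86, so solutions exist.
Find 4^(-1) mod 91 by the extended Euclidean algorithm:
91 = 22 × 4 + 3  ⟹  3 = (1)·91 + (-22)·4
4 = 1 × 3 + 1  ⟹  1 = (-1)·91 + (23)·4
So (23)·4 ≡ 1 (mod 91), i.e. 4^(-1) ≡ 23 (mod 91).
x ≡ 23 × 86 = 1978 ≡ 67 (mod 91).
Check: 4 × 67 = 268 ≡ 86 (mod 91).
Unique solution: x ≡ 67 (mod 91)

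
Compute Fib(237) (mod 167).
113

Matrix identity: Q^n = [[F_(n+1), F_n], [F_n, F_(n-1)]] with Q = [[1,1],[1,0]].
n = 237 = 11101101₂. Square-and-multiply, entries mod 167:
Q^1 = [[1,1],[1,0]]
Q^3 = (Q^1)²·Q = [[3,2],[2,1]]
Q^7 = (Q^3)²·Q = [[21,13],[13,8]]
Q^14 = (Q^7)² = [[109,43],[43,66]]
Q^29 = (Q^14)²·Q = [[46,36],[36,10]]
Q^59 = (Q^29)²·Q = [[84,72],[72,12]]
Q^118 = (Q^59)² = [[49,65],[65,151]]
Q^237 = (Q^118)²·Q = [[87,113],[113,141]]
F_237 mod 167 = Q^237[0][1] = 113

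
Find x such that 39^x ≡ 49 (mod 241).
218

Baby-step giant-step with step n = ⌈√241⌉ = 16.
Baby steps 39^j mod 241 (j:value) for j=0..15: 0:1, 1:39, 2:75, 3:33, 4:82, 5:65, 6:125, 7:55, 8:217, 9:28, 10:128, 11:172, 12:201, 13:127, 14:133, 15:126.
Giant-step multiplier: 39^(-16) ≡ 39^(240-16) = 39^224 ≡ 100 (mod 241).
Giant steps γ_i = 49·100^i mod 241: γ_0=49, γ_1=80, γ_2=47, γ_3=121, γ_4=50, γ_5=180, γ_6=166, γ_7=212, γ_8=233, γ_9=164, γ_10=12, γ_11=236, γ_12=223, γ_13=128 (in table at j=10).
x = i·n + j = 13·16 + 10 = 218.
Check: 39^218 ≡ 49 (mod 241).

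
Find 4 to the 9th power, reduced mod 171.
1

Repeated squaring. Binary of 9 = 1001.
4^1 ≡ 4 (mod 171); 4^2 ≡ 16 (mod 171); 4^4 ≡ 85 (mod 171); 4^8 ≡ 43 (mod 171)
4^9 = 4^1 × 4^8 ≡ 1 (mod 171)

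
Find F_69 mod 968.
474

Matrix identity: Q^n = [[F_(n+1), F_n], [F_n, F_(n-1)]] with Q = [[1,1],[1,0]].
n = 69 = 1000101₂. Square-and-multiply, entries mod 968:
Q^1 = [[1,1],[1,0]]
Q^2 = (Q^1)² = [[2,1],[1,1]]
Q^4 = (Q^2)² = [[5,3],[3,2]]
Q^8 = (Q^4)² = [[34,21],[21,13]]
Q^17 = (Q^8)²·Q = [[648,629],[629,19]]
Q^34 = (Q^17)² = [[489,399],[399,90]]
Q^69 = (Q^34)²·Q = [[143,474],[474,637]]
F_69 mod 968 = Q^69[0][1] = 474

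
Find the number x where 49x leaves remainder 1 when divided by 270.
259

gcd(49, 270) = 1, so the inverse exists.
Extended Euclidean algorithm on (270, 49):
270 = 5 × 49 + 25  ⟹  25 = (1)·270 + (-5)·49
49 = 1 × 25 + 24  ⟹  24 = (-1)·270 + (6)·49
25 = 1 × 24 + 1  ⟹  1 = (2)·270 + (-11)·49
So (-11)·49 ≡ 1 (mod 270), i.e. 49^(-1) ≡ -11 ≡ 259 (mod 270).
Check: 49 × 259 = 12691 ≡ 1 (mod 270)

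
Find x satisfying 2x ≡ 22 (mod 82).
x ≡ 11 (mod 41)

gcd(2, 82) = 2, which divides 22, so solutions exist.
Divide through by 2: x ≡ 11 (mod 41).
The coefficient of x is now 1, so x ≡ 11 (mod 41).
Check: 2 × 11 = 22 ≡ 22 (mod 82).
x ≡ 11 (mod 41), giving 2 solutions mod 82.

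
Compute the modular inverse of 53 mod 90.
17

gcd(53, 90) = 1, so the inverse exists.
Extended Euclidean algorithm on (90, 53):
90 = 1 × 53 + 37  ⟹  37 = (1)·90 + (-1)·53
53 = 1 × 37 + 16  ⟹  16 = (-1)·90 + (2)·53
37 = 2 × 16 + 5  ⟹  5 = (3)·90 + (-5)·53
16 = 3 × 5 + 1  ⟹  1 = (-10)·90 + (17)·53
So (17)·53 ≡ 1 (mod 90), i.e. 53^(-1) ≡ 17 (mod 90).
Check: 53 × 17 = 901 ≡ 1 (mod 90)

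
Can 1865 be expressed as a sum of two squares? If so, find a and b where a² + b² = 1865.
4² + 43² (a=4, b=43)

Factorization: 1865 = 5 × 373
By Fermat: n is sum of two squares iff every prime p ≡ 3 (mod 4) appears to even power.
All primes ≡ 3 (mod 4) appear to even power.
Search a = 0, 1, 2, … for 1865 - a² a perfect square: first hit at a = 4: 1865 - 16 = 1849 = 43².
1865 = 4² + 43² = 16 + 1849 ✓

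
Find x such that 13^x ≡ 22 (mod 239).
140

Baby-step giant-step with step n = ⌈√239⌉ = 16.
Baby steps 13^j mod 239 (j:value) for j=0..15: 0:1, 1:13, 2:169, 3:46, 4:120, 5:126, 6:204, 7:23, 8:60, 9:63, 10:102, 11:131, 12:30, 13:151, 14:51, 15:185.
Giant-step multiplier: 13^(-16) ≡ 13^(238-16) = 13^222 ≡ 16 (mod 239).
Giant steps γ_i = 22·16^i mod 239: γ_0=22, γ_1=113, γ_2=135, γ_3=9, γ_4=144, γ_5=153, γ_6=58, γ_7=211, γ_8=30 (in table at j=12).
x = i·n + j = 8·16 + 12 = 140.
Check: 13^140 ≡ 22 (mod 239).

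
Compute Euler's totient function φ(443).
442

443 = 443
φ(n) = n × ∏(1 - 1/p) for each prime p dividing n
φ(443) = 443 × (1 - 1/443) = 442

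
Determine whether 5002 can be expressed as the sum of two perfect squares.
39² + 59² (a=39, b=59)

Factorization: 5002 = 2 × 41 × 61
By Fermat: n is sum of two squares iff every prime p ≡ 3 (mod 4) appears to even power.
All primes ≡ 3 (mod 4) appear to even power.
Search a = 0, 1, 2, … for 5002 - a² a perfect square: first hit at a = 39: 5002 - 1521 = 3481 = 59².
5002 = 39² + 59² = 1521 + 3481 ✓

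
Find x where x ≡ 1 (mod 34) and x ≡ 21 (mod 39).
1191

Using Chinese Remainder Theorem:
M = 34 × 39 = 1326
M1 = 39, M2 = 34
y1 = 39^(-1) mod 34 = 7
y2 = 34^(-1) mod 39 = 31
x = (1×39×7 + 21×34×31) mod 1326 = 1191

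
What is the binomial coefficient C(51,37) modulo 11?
8

Using Lucas' theorem:
Write n=51 and k=37 in base 11:
n in base 11: [4, 7]
k in base 11: [3, 4]
C(51,37) mod 11 = ∏ C(n_i, k_i) mod 11
Digit binomials (mod 11): C(4,3) = 4; C(7,4) = 35 ≡ 2
Product: 4 × 2 = 8 ≡ 8 (mod 11)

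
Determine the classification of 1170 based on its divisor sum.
abundant

Proper divisors of 1170: sum = 1 + 2 + 3 + 5 + 6 + 9 + 10 + 13 + ... + 195 + 234 + 390 + 585 (23 divisors) = 2106
Since 2106 > 1170, 1170 is abundant.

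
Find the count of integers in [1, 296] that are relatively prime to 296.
144

296 = 2^3 × 37
φ(n) = n × ∏(1 - 1/p) for each prime p dividing n
φ(296) = 296 × (1 - 1/2) × (1 - 1/37) = 144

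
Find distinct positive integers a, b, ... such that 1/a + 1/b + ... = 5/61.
1/13 + 1/199 + 1/52603 + 1/4150560811 + 1/34454310087467394631

Greedy algorithm:
5/61: ceiling(61/5) = 13, use 1/13
4/793: ceiling(793/4) = 199, use 1/199
3/157807: ceiling(157807/3) = 52603, use 1/52603
2/8301121621: ceiling(8301121621/2) = 4150560811, use 1/4150560811
1/34454310087467394631: ceiling(34454310087467394631/1) = 34454310087467394631, use 1/34454310087467394631
Result: 5/61 = 1/13 + 1/199 + 1/52603 + 1/4150560811 + 1/34454310087467394631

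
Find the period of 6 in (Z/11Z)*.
10

11 is prime, so ord(6) divides φ(11) = 10.
Divisors of 10: 1, 2, 5, 10.
Repeated squaring: 6^1 ≡ 6, 6^2 ≡ 3, 6^4 ≡ 9, 6^8 ≡ 4 (mod 11).
Test 6^d mod 11 for each divisor d in increasing order:
6^1 ≡ 6
6^2 ≡ 3
6^5 = 6^4·6^1 ≡ 10
6^10 = 6^8·6^2 ≡ 1  ← first divisor giving 1
The order is 10.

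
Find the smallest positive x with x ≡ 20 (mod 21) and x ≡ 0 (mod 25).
125

Using Chinese Remainder Theorem:
M = 21 × 25 = 525
M1 = 25, M2 = 21
y1 = 25^(-1) mod 21 = 16
y2 = 21^(-1) mod 25 = 6
x = (20×25×16 + 0×21×6) mod 525 = 125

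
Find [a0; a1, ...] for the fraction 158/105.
[1; 1, 1, 52]

Euclidean algorithm steps:
158 = 1 × 105 + 53
105 = 1 × 53 + 52
53 = 1 × 52 + 1
52 = 52 × 1 + 0
Continued fraction: [1; 1, 1, 52]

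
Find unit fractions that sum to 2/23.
1/12 + 1/276

Greedy algorithm:
2/23: ceiling(23/2) = 12, use 1/12
1/276: ceiling(276/1) = 276, use 1/276
Result: 2/23 = 1/12 + 1/276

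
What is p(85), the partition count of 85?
30167357

p(n) counts ways to write n as a sum of positive integers (order ignored).
Euler's pentagonal recurrence: p(k) = p(k-1) + p(k-2) - p(k-5) - p(k-7) + p(k-12) + p(k-15) - ... (offsets j(3j∓1)/2, signs ++--, p(0)=1, p(<0)=0).
DP table for k = 0..84: p(0)=1, p(1)=1, p(2)=2, p(3)=3, p(4)=5, p(5)=7, p(6)=11, p(7)=15, p(8)=22, p(9)=30, p(10)=42, p(11)=56, p(12)=77, p(13)=101, p(14)=135, p(15)=176, p(16)=231, p(17)=297, p(18)=385, p(19)=490, p(20)=627, p(21)=792, p(22)=1002, p(23)=1255, p(24)=1575, p(25)=1958, p(26)=2436, p(27)=3010, p(28)=3718, p(29)=4565, p(30)=5604, p(31)=6842, p(32)=8349, p(33)=10143, p(34)=12310, p(35)=14883, p(36)=17977, p(37)=21637, p(38)=26015, p(39)=31185, p(40)=37338, p(41)=44583, p(42)=53174, p(43)=63261, p(44)=75175, p(45)=89134, p(46)=105558, p(47)=124754, p(48)=147273, p(49)=173525, p(50)=204226, p(51)=239943, p(52)=281589, p(53)=329931, p(54)=386155, p(55)=451276, p(56)=526823, p(57)=614154, p(58)=715220, p(59)=831820, p(60)=966467, p(61)=1121505, p(62)=1300156, p(63)=1505499, p(64)=1741630, p(65)=2012558, p(66)=2323520, p(67)=2679689, p(68)=3087735, p(69)=3554345, p(70)=4087968, p(71)=4697205, p(72)=5392783, p(73)=6185689, p(74)=7089500, p(75)=8118264, p(76)=9289091, p(77)=10619863, p(78)=12132164, p(79)=13848650, p(80)=15796476, p(81)=18004327, p(82)=20506255, p(83)=23338469, p(84)=26543660.
Final step: p(85) = p(84) + p(83) - p(80) - p(78) + p(73) + p(70) - p(63) - p(59) + p(50) + p(45) - p(34) - p(28) + p(15) + p(8)
= 26543660 + 23338469 - 15796476 - 12132164 + 6185689 + 4087968 - 1505499 - 831820 + 204226 + 89134 - 12310 - 3718 + 176 + 22
= 30167357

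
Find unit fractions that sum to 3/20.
1/7 + 1/140

Greedy algorithm:
3/20: ceiling(20/3) = 7, use 1/7
1/140: ceiling(140/1) = 140, use 1/140
Result: 3/20 = 1/7 + 1/140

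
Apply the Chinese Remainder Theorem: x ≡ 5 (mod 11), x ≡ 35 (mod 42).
203

Using Chinese Remainder Theorem:
M = 11 × 42 = 462
M1 = 42, M2 = 11
y1 = 42^(-1) mod 11 = 5
y2 = 11^(-1) mod 42 = 23
x = (5×42×5 + 35×11×23) mod 462 = 203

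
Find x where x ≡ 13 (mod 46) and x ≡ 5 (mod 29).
933

Using Chinese Remainder Theorem:
M = 46 × 29 = 1334
M1 = 29, M2 = 46
y1 = 29^(-1) mod 46 = 27
y2 = 46^(-1) mod 29 = 12
x = (13×29×27 + 5×46×12) mod 1334 = 933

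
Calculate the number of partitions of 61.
1121505

p(n) counts ways to write n as a sum of positive integers (order ignored).
Euler's pentagonal recurrence: p(k) = p(k-1) + p(k-2) - p(k-5) - p(k-7) + p(k-12) + p(k-15) - ... (offsets j(3j∓1)/2, signs ++--, p(0)=1, p(<0)=0).
DP table for k = 0..60: p(0)=1, p(1)=1, p(2)=2, p(3)=3, p(4)=5, p(5)=7, p(6)=11, p(7)=15, p(8)=22, p(9)=30, p(10)=42, p(11)=56, p(12)=77, p(13)=101, p(14)=135, p(15)=176, p(16)=231, p(17)=297, p(18)=385, p(19)=490, p(20)=627, p(21)=792, p(22)=1002, p(23)=1255, p(24)=1575, p(25)=1958, p(26)=2436, p(27)=3010, p(28)=3718, p(29)=4565, p(30)=5604, p(31)=6842, p(32)=8349, p(33)=10143, p(34)=12310, p(35)=14883, p(36)=17977, p(37)=21637, p(38)=26015, p(39)=31185, p(40)=37338, p(41)=44583, p(42)=53174, p(43)=63261, p(44)=75175, p(45)=89134, p(46)=105558, p(47)=124754, p(48)=147273, p(49)=173525, p(50)=204226, p(51)=239943, p(52)=281589, p(53)=329931, p(54)=386155, p(55)=451276, p(56)=526823, p(57)=614154, p(58)=715220, p(59)=831820, p(60)=966467.
Final step: p(61) = p(60) + p(59) - p(56) - p(54) + p(49) + p(46) - p(39) - p(35) + p(26) + p(21) - p(10) - p(4)
= 966467 + 831820 - 526823 - 386155 + 173525 + 105558 - 31185 - 14883 + 2436 + 792 - 42 - 5
= 1121505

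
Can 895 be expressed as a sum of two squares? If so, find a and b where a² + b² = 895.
Not possible

Factorization: 895 = 5 × 179
By Fermat: n is sum of two squares iff every prime p ≡ 3 (mod 4) appears to even power.
Prime(s) ≡ 3 (mod 4) with odd exponent: [(179, 1)]
Therefore 895 cannot be expressed as a² + b².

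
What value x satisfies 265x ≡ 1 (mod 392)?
321

gcd(265, 392) = 1, so the inverse exists.
Extended Euclidean algorithm on (392, 265):
392 = 1 × 265 + 127  ⟹  127 = (1)·392 + (-1)·265
265 = 2 × 127 + 11  ⟹  11 = (-2)·392 + (3)·265
127 = 11 × 11 + 6  ⟹  6 = (23)·392 + (-34)·265
11 = 1 × 6 + 5  ⟹  5 = (-25)·392 + (37)·265
6 = 1 × 5 + 1  ⟹  1 = (48)·392 + (-71)·265
So (-71)·265 ≡ 1 (mod 392), i.e. 265^(-1) ≡ -71 ≡ 321 (mod 392).
Check: 265 × 321 = 85065 ≡ 1 (mod 392)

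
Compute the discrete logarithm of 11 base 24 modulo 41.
31

Baby-step giant-step with step n = ⌈√41⌉ = 7.
Baby steps 24^j mod 41 (j:value) for j=0..6: 0:1, 1:24, 2:2, 3:7, 4:4, 5:14, 6:8.
Giant-step multiplier: 24^(-7) ≡ 24^(40-7) = 24^33 ≡ 22 (mod 41).
Giant steps γ_i = 11·22^i mod 41: γ_0=11, γ_1=37, γ_2=35, γ_3=32, γ_4=7 (in table at j=3).
x = i·n + j = 4·7 + 3 = 31.
Check: 24^31 ≡ 11 (mod 41).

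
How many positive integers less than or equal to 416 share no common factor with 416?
192

416 = 2^5 × 13
φ(n) = n × ∏(1 - 1/p) for each prime p dividing n
φ(416) = 416 × (1 - 1/2) × (1 - 1/13) = 192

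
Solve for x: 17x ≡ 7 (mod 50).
x ≡ 21 (mod 50)

gcd(17, 50) = 1, which divides 7, so solutions exist.
Find 17^(-1) mod 50 by the extended Euclidean algorithm:
50 = 2 × 17 + 16  ⟹  16 = (1)·50 + (-2)·17
17 = 1 × 16 + 1  ⟹  1 = (-1)·50 + (3)·17
So (3)·17 ≡ 1 (mod 50), i.e. 17^(-1) ≡ 3 (mod 50).
x ≡ 3 × 7 = 21 ≡ 21 (mod 50).
Check: 17 × 21 = 357 ≡ 7 (mod 50).
Unique solution: x ≡ 21 (mod 50)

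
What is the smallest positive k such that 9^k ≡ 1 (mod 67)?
11

67 is prime, so ord(9) divides φ(67) = 66.
Divisors of 66: 1, 2, 3, 6, 11, 22, 33, 66.
Repeated squaring: 9^1 ≡ 9, 9^2 ≡ 14, 9^4 ≡ 62, 9^8 ≡ 25, 9^16 ≡ 22, 9^32 ≡ 15, 9^64 ≡ 24 (mod 67).
Test 9^d mod 67 for each divisor d in increasing order:
9^1 ≡ 9
9^2 ≡ 14
9^3 = 9^2·9^1 ≡ 59
9^6 = 9^4·9^2 ≡ 64
9^11 = 9^8·9^2·9^1 ≡ 1  ← first divisor giving 1
The order is 11.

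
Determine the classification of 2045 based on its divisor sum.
deficient

Proper divisors of 2045: sum = 1 + 5 + 409 = 415
Since 415 < 2045, 2045 is deficient.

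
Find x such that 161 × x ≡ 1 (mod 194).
47

gcd(161, 194) = 1, so the inverse exists.
Extended Euclidean algorithm on (194, 161):
194 = 1 × 161 + 33  ⟹  33 = (1)·194 + (-1)·161
161 = 4 × 33 + 29  ⟹  29 = (-4)·194 + (5)·161
33 = 1 × 29 + 4  ⟹  4 = (5)·194 + (-6)·161
29 = 7 × 4 + 1  ⟹  1 = (-39)·194 + (47)·161
So (47)·161 ≡ 1 (mod 194), i.e. 161^(-1) ≡ 47 (mod 194).
Check: 161 × 47 = 7567 ≡ 1 (mod 194)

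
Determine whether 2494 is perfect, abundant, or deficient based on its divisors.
deficient

Proper divisors of 2494: sum = 1 + 2 + 29 + 43 + 58 + 86 + 1247 = 1466
Since 1466 < 2494, 2494 is deficient.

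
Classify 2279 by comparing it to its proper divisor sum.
deficient

Proper divisors of 2279: sum = 1 + 43 + 53 = 97
Since 97 < 2279, 2279 is deficient.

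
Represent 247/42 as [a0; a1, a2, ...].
[5; 1, 7, 2, 2]

Euclidean algorithm steps:
247 = 5 × 42 + 37
42 = 1 × 37 + 5
37 = 7 × 5 + 2
5 = 2 × 2 + 1
2 = 2 × 1 + 0
Continued fraction: [5; 1, 7, 2, 2]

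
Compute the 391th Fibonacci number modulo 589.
404

Matrix identity: Q^n = [[F_(n+1), F_n], [F_n, F_(n-1)]] with Q = [[1,1],[1,0]].
n = 391 = 110000111₂. Square-and-multiply, entries mod 589:
Q^1 = [[1,1],[1,0]]
Q^3 = (Q^1)²·Q = [[3,2],[2,1]]
Q^6 = (Q^3)² = [[13,8],[8,5]]
Q^12 = (Q^6)² = [[233,144],[144,89]]
Q^24 = (Q^12)² = [[222,426],[426,385]]
Q^48 = (Q^24)² = [[461,11],[11,450]]
Q^97 = (Q^48)²·Q = [[21,13],[13,8]]
Q^195 = (Q^97)²·Q = [[398,21],[21,377]]
Q^391 = (Q^195)²·Q = [[187,404],[404,372]]
F_391 mod 589 = Q^391[0][1] = 404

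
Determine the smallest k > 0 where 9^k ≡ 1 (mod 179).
89

179 is prime, so ord(9) divides φ(179) = 178.
Divisors of 178: 1, 2, 89, 178.
Repeated squaring: 9^1 ≡ 9, 9^2 ≡ 81, 9^4 ≡ 117, 9^8 ≡ 85, 9^16 ≡ 65, 9^32 ≡ 108, 9^64 ≡ 29, 9^128 ≡ 125 (mod 179).
Test 9^d mod 179 for each divisor d in increasing order:
9^1 ≡ 9
9^2 ≡ 81
9^89 = 9^64·9^16·9^8·9^1 ≡ 1  ← first divisor giving 1
The order is 89.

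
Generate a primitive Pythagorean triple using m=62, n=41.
(2163, 5084, 5525)

Euclid's formula: a = m² - n², b = 2mn, c = m² + n²
m = 62, n = 41
a = 62² - 41² = 3844 - 1681 = 2163
b = 2 × 62 × 41 = 5084
c = 62² + 41² = 3844 + 1681 = 5525
Verification: 2163² + 5084² = 4678569 + 25847056 = 30525625 = 5525² ✓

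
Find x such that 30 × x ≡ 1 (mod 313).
240

gcd(30, 313) = 1, so the inverse exists.
Extended Euclidean algorithm on (313, 30):
313 = 10 × 30 + 13  ⟹  13 = (1)·313 + (-10)·30
30 = 2 × 13 + 4  ⟹  4 = (-2)·313 + (21)·30
13 = 3 × 4 + 1  ⟹  1 = (7)·313 + (-73)·30
So (-73)·30 ≡ 1 (mod 313), i.e. 30^(-1) ≡ -73 ≡ 240 (mod 313).
Check: 30 × 240 = 7200 ≡ 1 (mod 313)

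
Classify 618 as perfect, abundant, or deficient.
abundant

Proper divisors of 618: sum = 1 + 2 + 3 + 6 + 103 + 206 + 309 = 630
Since 630 > 618, 618 is abundant.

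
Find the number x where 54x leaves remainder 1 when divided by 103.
21

gcd(54, 103) = 1, so the inverse exists.
Extended Euclidean algorithm on (103, 54):
103 = 1 × 54 + 49  ⟹  49 = (1)·103 + (-1)·54
54 = 1 × 49 + 5  ⟹  5 = (-1)·103 + (2)·54
49 = 9 × 5 + 4  ⟹  4 = (10)·103 + (-19)·54
5 = 1 × 4 + 1  ⟹  1 = (-11)·103 + (21)·54
So (21)·54 ≡ 1 (mod 103), i.e. 54^(-1) ≡ 21 (mod 103).
Check: 54 × 21 = 1134 ≡ 1 (mod 103)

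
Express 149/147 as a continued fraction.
[1; 73, 2]

Euclidean algorithm steps:
149 = 1 × 147 + 2
147 = 73 × 2 + 1
2 = 2 × 1 + 0
Continued fraction: [1; 73, 2]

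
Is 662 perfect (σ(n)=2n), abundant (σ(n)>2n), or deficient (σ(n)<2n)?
deficient

Proper divisors of 662: sum = 1 + 2 + 331 = 334
Since 334 < 662, 662 is deficient.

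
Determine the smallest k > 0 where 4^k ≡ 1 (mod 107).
53

107 is prime, so ord(4) divides φ(107) = 106.
Divisors of 106: 1, 2, 53, 106.
Repeated squaring: 4^1 ≡ 4, 4^2 ≡ 16, 4^4 ≡ 42, 4^8 ≡ 52, 4^16 ≡ 29, 4^32 ≡ 92, 4^64 ≡ 11 (mod 107).
Test 4^d mod 107 for each divisor d in increasing order:
4^1 ≡ 4
4^2 ≡ 16
4^53 = 4^32·4^16·4^4·4^1 ≡ 1  ← first divisor giving 1
The order is 53.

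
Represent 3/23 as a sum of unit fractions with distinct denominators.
1/8 + 1/184

Greedy algorithm:
3/23: ceiling(23/3) = 8, use 1/8
1/184: ceiling(184/1) = 184, use 1/184
Result: 3/23 = 1/8 + 1/184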